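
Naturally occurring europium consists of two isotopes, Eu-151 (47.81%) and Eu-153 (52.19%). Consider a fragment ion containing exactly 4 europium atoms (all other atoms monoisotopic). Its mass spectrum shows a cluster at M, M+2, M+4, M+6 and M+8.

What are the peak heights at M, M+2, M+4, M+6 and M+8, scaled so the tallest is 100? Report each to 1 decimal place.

Each Eu atom is independently Eu-151 (p = 0.4781) or Eu-153 (q = 0.5219); the cluster is the binomial expansion (p + q)^4.
P(M) = 0.4781^4 = 0.052249
P(M+2) = 4 × 0.4781^3 × 0.5219^1 = 0.228141
P(M+4) = 6 × 0.4781^2 × 0.5219^2 = 0.373563
P(M+6) = 4 × 0.4781^1 × 0.5219^3 = 0.271857
P(M+8) = 0.5219^4 = 0.074191
The M+4 peak is largest (0.373563); scaling to 100 gives 14.0 : 61.1 : 100.0 : 72.8 : 19.9.

14.0 : 61.1 : 100.0 : 72.8 : 19.9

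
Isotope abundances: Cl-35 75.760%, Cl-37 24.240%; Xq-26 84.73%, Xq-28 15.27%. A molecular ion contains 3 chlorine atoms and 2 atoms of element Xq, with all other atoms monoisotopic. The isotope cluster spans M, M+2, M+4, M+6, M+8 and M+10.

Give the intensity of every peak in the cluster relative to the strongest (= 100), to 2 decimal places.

Chlorine pattern (n=3): 0.4348304 : 0.41738208 : 0.13354464 : 0.01424288
Element Xq pattern (n=2): 0.71791729 : 0.25876542 : 0.02331729
Convolve the two distributions (both contribute in 2-u steps):
  M: 0.4348304×0.71791729 = 0.312172
  M+2: 0.4348304×0.25876542 + 0.41738208×0.71791729 = 0.412165
  M+4: 0.4348304×0.02331729 + 0.41738208×0.25876542 + 0.13354464×0.71791729 = 0.214017
  M+6: 0.41738208×0.02331729 + 0.13354464×0.25876542 + 0.01424288×0.71791729 = 0.054514
  M+8: 0.13354464×0.02331729 + 0.01424288×0.25876542 = 0.006799
  M+10: 0.01424288×0.02331729 = 0.000332
Scale to base peak (0.412165) = 100: 75.74 : 100.00 : 51.93 : 13.23 : 1.65 : 0.08

75.74 : 100.00 : 51.93 : 13.23 : 1.65 : 0.08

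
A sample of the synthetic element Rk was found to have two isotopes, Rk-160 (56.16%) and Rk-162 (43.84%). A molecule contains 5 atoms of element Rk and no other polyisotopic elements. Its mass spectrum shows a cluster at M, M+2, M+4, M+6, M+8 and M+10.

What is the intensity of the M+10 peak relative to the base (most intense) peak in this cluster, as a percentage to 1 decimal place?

4.8%

(0.5616 + 0.4384)^5 gives M 0.0559, M+2 0.2180, M+4 0.3404, M+6 0.2657, M+8 0.1037, M+10 0.0162; the largest is M+4.
P(M+4) = C(5,2) × 0.5616^3 × 0.4384^2 = 10 × 0.17712558 × 0.19219456 = 0.340426 (base)
P(M+10) = C(5,5) × 0.5616^0 × 0.4384^5 = 1 × 1.0000 × 0.01619395 = 0.016194
Relative intensity = 0.016194 / 0.340426 × 100 = 4.8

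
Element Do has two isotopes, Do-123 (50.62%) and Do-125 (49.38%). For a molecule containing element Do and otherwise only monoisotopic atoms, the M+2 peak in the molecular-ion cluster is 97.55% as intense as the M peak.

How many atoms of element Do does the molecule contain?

For n independent Do atoms, I(M+2)/I(M) = n · (abundance Do-125) / (abundance Do-123) = n · 0.4938/0.5062.
n = 0.9755 × 0.5062/0.4938 = 1.00 ≈ 1

1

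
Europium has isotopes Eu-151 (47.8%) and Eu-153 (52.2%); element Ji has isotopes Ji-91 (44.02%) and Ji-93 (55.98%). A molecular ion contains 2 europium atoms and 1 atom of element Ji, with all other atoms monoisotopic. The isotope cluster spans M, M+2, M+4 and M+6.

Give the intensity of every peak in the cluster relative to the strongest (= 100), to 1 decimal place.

25.2 : 87.0 : 100.0 : 38.2

Europium pattern (n=2): 0.228484 : 0.499032 : 0.272484
Element Ji pattern (n=1): 0.4402 : 0.5598
Convolve the two distributions (both contribute in 2-u steps):
  M: 0.228484×0.4402 = 0.100579
  M+2: 0.228484×0.5598 + 0.499032×0.4402 = 0.347579
  M+4: 0.499032×0.5598 + 0.272484×0.4402 = 0.399306
  M+6: 0.272484×0.5598 = 0.152537
Scale to base peak (0.399306) = 100: 25.2 : 87.0 : 100.0 : 38.2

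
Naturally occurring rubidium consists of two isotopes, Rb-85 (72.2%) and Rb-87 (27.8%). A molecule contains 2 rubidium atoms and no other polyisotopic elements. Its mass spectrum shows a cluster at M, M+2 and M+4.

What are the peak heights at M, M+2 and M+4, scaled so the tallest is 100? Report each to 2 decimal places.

The 2 Rb atoms are independent, so intensities follow the terms of (0.722 + 0.278)^2.
P(M) = 0.722^2 = 0.521284
P(M+2) = 2 × 0.722^1 × 0.278^1 = 0.401432
P(M+4) = 0.278^2 = 0.077284
The M peak is largest (0.521284); scaling to 100 gives 100.00 : 77.01 : 14.83.

100.00 : 77.01 : 14.83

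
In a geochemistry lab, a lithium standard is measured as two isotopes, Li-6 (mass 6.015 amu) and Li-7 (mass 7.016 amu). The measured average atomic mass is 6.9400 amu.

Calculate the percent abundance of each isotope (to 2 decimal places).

With x = fraction of Li-6 (so Li-7 is 1 − x):
6.015·x + 7.016·(1 − x) = 6.9400
(6.015 − 7.016)·x = 6.9400 − 7.016
x = -0.0760 / -1.001 = 0.07592 → 7.59% Li-6, 92.41% Li-7.

Li-6: 7.59%, Li-7: 92.41%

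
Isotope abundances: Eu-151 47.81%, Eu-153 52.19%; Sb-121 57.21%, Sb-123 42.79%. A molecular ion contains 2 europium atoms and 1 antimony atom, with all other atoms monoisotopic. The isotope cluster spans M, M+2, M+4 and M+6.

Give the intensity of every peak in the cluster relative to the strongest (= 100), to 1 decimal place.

Europium pattern (n=2): 0.22857961 : 0.49904078 : 0.27237961
Antimony pattern (n=1): 0.5721 : 0.4279
Convolve the two distributions (both contribute in 2-u steps):
  M: 0.22857961×0.5721 = 0.130770
  M+2: 0.22857961×0.4279 + 0.49904078×0.5721 = 0.383310
  M+4: 0.49904078×0.4279 + 0.27237961×0.5721 = 0.369368
  M+6: 0.27237961×0.4279 = 0.116551
Scale to base peak (0.383310) = 100: 34.1 : 100.0 : 96.4 : 30.4

34.1 : 100.0 : 96.4 : 30.4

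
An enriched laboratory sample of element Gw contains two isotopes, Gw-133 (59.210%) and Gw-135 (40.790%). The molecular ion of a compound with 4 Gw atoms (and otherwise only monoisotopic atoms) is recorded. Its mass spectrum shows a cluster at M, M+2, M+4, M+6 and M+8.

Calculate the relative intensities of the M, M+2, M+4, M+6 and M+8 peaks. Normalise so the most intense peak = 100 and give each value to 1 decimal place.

35.1 : 96.8 : 100.0 : 45.9 : 7.9

Expanding (0.59210 + 0.40790)^4:
P(M) = 0.59210^4 = 0.122908
P(M+2) = 4 × 0.59210^3 × 0.40790^1 = 0.338687
P(M+4) = 6 × 0.59210^2 × 0.40790^2 = 0.349984
P(M+6) = 4 × 0.59210^1 × 0.40790^3 = 0.160737
P(M+8) = 0.40790^4 = 0.027683
The M+4 peak is largest (0.349984); scaling to 100 gives 35.1 : 96.8 : 100.0 : 45.9 : 7.9.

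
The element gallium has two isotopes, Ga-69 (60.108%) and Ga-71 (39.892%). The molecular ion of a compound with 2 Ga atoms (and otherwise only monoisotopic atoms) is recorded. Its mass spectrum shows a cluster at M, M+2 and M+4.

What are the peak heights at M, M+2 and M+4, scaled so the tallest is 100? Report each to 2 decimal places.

Expanding (0.60108 + 0.39892)^2:
P(M) = 0.60108^2 = 0.361297
P(M+2) = 2 × 0.60108^1 × 0.39892^1 = 0.479566
P(M+4) = 0.39892^2 = 0.159137
The M+2 peak is largest (0.479566); scaling to 100 gives 75.34 : 100.00 : 33.18.

75.34 : 100.00 : 33.18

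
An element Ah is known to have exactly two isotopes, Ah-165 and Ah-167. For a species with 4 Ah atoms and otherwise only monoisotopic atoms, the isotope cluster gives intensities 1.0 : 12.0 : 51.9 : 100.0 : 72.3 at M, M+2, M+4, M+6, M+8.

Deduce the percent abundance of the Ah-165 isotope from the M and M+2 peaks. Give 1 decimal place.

Write p for the Ah-165 fraction. I(M+2)/I(M) = [C(4,1)·p^3·(1−p)] / p^4 = 4·(1−p)/p = 12.0/1.0 = 12.0000
(1−p)/p = 12.0000/4 = 3.0000  ⇒  p = 1/(1 + 3.0000) = 0.2500
Ah-165: 25.0%, Ah-167: 75.0%.

25.0%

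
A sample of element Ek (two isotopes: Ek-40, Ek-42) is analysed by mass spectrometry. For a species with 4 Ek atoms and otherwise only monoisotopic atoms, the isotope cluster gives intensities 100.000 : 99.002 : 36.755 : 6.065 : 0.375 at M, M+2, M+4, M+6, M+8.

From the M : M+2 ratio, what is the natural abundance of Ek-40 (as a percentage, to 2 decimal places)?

Write p for the Ek-40 fraction. I(M+2)/I(M) = [C(4,1)·p^3·(1−p)] / p^4 = 4·(1−p)/p = 99.002/100.000 = 0.9900
(1−p)/p = 0.9900/4 = 0.2475  ⇒  p = 1/(1 + 0.2475) = 0.8016
Ek-40: 80.16%, Ek-42: 19.84%.

80.16%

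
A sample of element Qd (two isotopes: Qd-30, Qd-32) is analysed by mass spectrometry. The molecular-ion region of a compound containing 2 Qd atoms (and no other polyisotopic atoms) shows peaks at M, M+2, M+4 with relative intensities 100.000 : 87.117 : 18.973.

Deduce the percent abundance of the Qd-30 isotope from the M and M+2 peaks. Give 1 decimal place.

Write p for the Qd-30 fraction. I(M+2)/I(M) = [C(2,1)·p^1·(1−p)] / p^2 = 2·(1−p)/p = 87.117/100.000 = 0.8712
(1−p)/p = 0.8712/2 = 0.4356  ⇒  p = 1/(1 + 0.4356) = 0.6966
Qd-30: 69.7%, Qd-32: 30.3%.

69.7%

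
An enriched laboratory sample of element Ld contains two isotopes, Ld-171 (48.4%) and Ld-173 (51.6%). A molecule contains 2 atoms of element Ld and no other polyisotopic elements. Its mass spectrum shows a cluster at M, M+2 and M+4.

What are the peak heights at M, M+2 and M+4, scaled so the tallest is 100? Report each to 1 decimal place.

46.9 : 100.0 : 53.3

Each Ld atom is independently Ld-171 (p = 0.484) or Ld-173 (q = 0.516); the cluster is the binomial expansion (p + q)^2.
P(M) = 0.484^2 = 0.234256
P(M+2) = 2 × 0.484^1 × 0.516^1 = 0.499488
P(M+4) = 0.516^2 = 0.266256
The M+2 peak is largest (0.499488); scaling to 100 gives 46.9 : 100.0 : 53.3.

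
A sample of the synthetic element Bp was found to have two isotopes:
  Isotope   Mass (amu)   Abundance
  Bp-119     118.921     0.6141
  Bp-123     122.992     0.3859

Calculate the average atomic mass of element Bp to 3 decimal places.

120.492 amu

Average mass = Σ (abundance × isotope mass) = 0.6141 × 118.921 + 0.3859 × 122.992
= 73.0294 + 47.4626 = 120.4920 amu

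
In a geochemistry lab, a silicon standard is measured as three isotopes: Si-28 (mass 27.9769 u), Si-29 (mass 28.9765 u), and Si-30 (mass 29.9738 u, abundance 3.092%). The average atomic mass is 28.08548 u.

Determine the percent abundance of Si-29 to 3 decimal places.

4.685%

The remaining 96.908% is split between Si-28 (fraction x) and Si-29 (fraction 0.96908 − x).
Substituting: 27.9769x + 28.9765(0.96908 − x) = 27.158690104
(27.9769 − 28.9765)x = -0.921856516  ⇒  x = 0.92223, y = 0.04685
Si-28: 92.223%, Si-29: 4.685%.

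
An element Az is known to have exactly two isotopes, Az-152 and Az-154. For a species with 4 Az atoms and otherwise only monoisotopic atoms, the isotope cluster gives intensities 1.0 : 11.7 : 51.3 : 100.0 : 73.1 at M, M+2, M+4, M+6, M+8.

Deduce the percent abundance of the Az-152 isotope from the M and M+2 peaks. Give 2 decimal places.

25.48%

Let p = fractional abundance of Az-152. I(M+2)/I(M) = [C(4,1)·p^3·(1−p)] / p^4 = 4·(1−p)/p = 11.7/1.0 = 11.7000
(1−p)/p = 11.7000/4 = 2.9250  ⇒  p = 1/(1 + 2.9250) = 0.2548
Az-152: 25.48%, Az-154: 74.52%.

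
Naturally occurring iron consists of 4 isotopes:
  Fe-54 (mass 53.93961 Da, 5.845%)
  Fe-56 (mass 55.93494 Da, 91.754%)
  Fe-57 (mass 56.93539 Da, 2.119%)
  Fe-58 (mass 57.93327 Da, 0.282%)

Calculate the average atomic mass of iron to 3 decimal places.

The abundance-weighted mean is 0.05845 × 53.93961 + 0.91754 × 55.93494 + 0.02119 × 56.93539 + 0.00282 × 57.93327
= 3.152770 + 51.322545 + 1.206461 + 0.163372 = 55.845148 Da

55.845 Da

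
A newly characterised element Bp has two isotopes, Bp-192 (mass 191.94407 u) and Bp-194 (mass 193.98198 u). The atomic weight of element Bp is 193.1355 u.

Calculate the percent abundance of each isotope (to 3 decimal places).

Bp-192: 41.537%, Bp-194: 58.463%

Let x be the fractional abundance of Bp-192; then Bp-194 has abundance 1 − x.
191.94407·x + 193.98198·(1 − x) = 193.1355
(191.94407 − 193.98198)·x = 193.1355 − 193.98198
x = -0.84648 / -2.03791 = 0.41537 → 41.537% Bp-192, 58.463% Bp-194.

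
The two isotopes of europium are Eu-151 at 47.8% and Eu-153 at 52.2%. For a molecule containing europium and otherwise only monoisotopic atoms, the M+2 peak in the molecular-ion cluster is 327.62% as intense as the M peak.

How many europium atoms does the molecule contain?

With n Eu atoms, P(M+2)/P(M) = C(n,1)·p^(n−1)q / p^n = n·q/p = n · 0.522/0.478.
n = 3.2762 × 0.478/0.522 = 3.00 ≈ 3

3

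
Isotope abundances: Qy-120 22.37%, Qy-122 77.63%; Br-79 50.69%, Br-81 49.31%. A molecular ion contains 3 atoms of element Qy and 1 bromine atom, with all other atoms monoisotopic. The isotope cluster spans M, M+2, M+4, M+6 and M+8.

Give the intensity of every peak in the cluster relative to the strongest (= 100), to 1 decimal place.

1.3 : 14.8 : 60.1 : 100.0 : 52.8

Element Qy pattern (n=3): 0.01119433 : 0.11654209 : 0.40443284 : 0.46783074
Bromine pattern (n=1): 0.5069 : 0.4931
Convolve the two distributions (both contribute in 2-u steps):
  M: 0.01119433×0.5069 = 0.005674
  M+2: 0.01119433×0.4931 + 0.11654209×0.5069 = 0.064595
  M+4: 0.11654209×0.4931 + 0.40443284×0.5069 = 0.262474
  M+6: 0.40443284×0.4931 + 0.46783074×0.5069 = 0.436569
  M+8: 0.46783074×0.4931 = 0.230687
Scale to base peak (0.436569) = 100: 1.3 : 14.8 : 60.1 : 100.0 : 52.8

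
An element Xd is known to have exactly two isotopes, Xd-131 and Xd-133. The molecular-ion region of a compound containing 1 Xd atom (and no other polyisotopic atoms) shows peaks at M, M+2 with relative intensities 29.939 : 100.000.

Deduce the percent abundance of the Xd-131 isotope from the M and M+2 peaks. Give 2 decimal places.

If p is the fraction of Xd that is Xd-131, then I(M+2)/I(M) = [C(1,1)·p^0·(1−p)] / p^1 = 1·(1−p)/p = 100.000/29.939 = 3.3401
(1−p)/p = 3.3401/1 = 3.3401  ⇒  p = 1/(1 + 3.3401) = 0.2304
Xd-131: 23.04%, Xd-133: 76.96%.

23.04%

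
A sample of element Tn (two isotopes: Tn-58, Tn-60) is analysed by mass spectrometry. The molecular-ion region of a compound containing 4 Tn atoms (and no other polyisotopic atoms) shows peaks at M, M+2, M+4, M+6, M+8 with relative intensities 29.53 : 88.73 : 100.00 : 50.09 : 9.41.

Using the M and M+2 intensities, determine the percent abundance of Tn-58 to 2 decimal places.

If p is the fraction of Tn that is Tn-58, then I(M+2)/I(M) = [C(4,1)·p^3·(1−p)] / p^4 = 4·(1−p)/p = 88.73/29.53 = 3.0047
(1−p)/p = 3.0047/4 = 0.7512  ⇒  p = 1/(1 + 0.7512) = 0.5710
Tn-58: 57.10%, Tn-60: 42.90%.

57.10%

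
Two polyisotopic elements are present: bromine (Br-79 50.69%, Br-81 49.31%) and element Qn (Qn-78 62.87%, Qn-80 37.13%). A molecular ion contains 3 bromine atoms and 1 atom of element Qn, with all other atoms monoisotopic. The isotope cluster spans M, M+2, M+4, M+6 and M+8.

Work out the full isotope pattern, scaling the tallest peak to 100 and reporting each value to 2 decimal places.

Bromine pattern (n=3): 0.13024674 : 0.3801026 : 0.36975457 : 0.11989609
Element Qn pattern (n=1): 0.6287 : 0.3713
Convolve the two distributions (both contribute in 2-u steps):
  M: 0.13024674×0.6287 = 0.081886
  M+2: 0.13024674×0.3713 + 0.3801026×0.6287 = 0.287331
  M+4: 0.3801026×0.3713 + 0.36975457×0.6287 = 0.373597
  M+6: 0.36975457×0.3713 + 0.11989609×0.6287 = 0.212669
  M+8: 0.11989609×0.3713 = 0.044517
Scale to base peak (0.373597) = 100: 21.92 : 76.91 : 100.00 : 56.92 : 11.92

21.92 : 76.91 : 100.00 : 56.92 : 11.92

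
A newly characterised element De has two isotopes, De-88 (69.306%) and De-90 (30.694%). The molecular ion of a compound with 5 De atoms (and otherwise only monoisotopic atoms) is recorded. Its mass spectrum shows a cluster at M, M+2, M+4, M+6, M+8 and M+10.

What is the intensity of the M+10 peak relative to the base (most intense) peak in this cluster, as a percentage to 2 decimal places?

0.77%

(0.69306 + 0.30694)^5 gives M 0.1599, M+2 0.3541, M+4 0.3136, M+6 0.1389, M+8 0.0308, M+10 0.0027; the largest is M+2.
P(M+2) = C(5,1) × 0.69306^4 × 0.30694^1 = 5 × 0.23071899 × 0.30694 = 0.354084 (base)
P(M+10) = C(5,5) × 0.69306^0 × 0.30694^5 = 1 × 1.0000 × 0.00272438 = 0.002724
Relative intensity = 0.002724 / 0.354084 × 100 = 0.77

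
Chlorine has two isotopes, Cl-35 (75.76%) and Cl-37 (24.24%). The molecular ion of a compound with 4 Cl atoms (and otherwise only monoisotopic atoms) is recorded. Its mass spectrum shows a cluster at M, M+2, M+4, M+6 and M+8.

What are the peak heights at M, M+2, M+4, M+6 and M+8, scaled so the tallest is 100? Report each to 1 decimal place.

78.1 : 100.0 : 48.0 : 10.2 : 0.8

The 4 Cl atoms are independent, so intensities follow the terms of (0.7576 + 0.2424)^4.
P(M) = 0.7576^4 = 0.329428
P(M+2) = 4 × 0.7576^3 × 0.2424^1 = 0.421612
P(M+4) = 6 × 0.7576^2 × 0.2424^2 = 0.202347
P(M+6) = 4 × 0.7576^1 × 0.2424^3 = 0.043162
P(M+8) = 0.2424^4 = 0.003452
The M+2 peak is largest (0.421612); scaling to 100 gives 78.1 : 100.0 : 48.0 : 10.2 : 0.8.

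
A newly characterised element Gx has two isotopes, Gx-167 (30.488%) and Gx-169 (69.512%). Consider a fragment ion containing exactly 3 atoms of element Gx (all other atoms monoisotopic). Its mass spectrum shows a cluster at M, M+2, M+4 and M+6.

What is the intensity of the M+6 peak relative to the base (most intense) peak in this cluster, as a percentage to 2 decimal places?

Binomial terms of (0.30488 + 0.69512)^3: M 0.0283, M+2 0.1938, M+4 0.4419, M+6 0.3359 → M+4 is the base peak.
P(M+4) = C(3,2) × 0.30488^1 × 0.69512^2 = 3 × 0.30488 × 0.48319181 = 0.441947 (base)
P(M+6) = C(3,3) × 0.30488^0 × 0.69512^3 = 1 × 1.0000 × 0.33587629 = 0.335876
Relative intensity = 0.335876 / 0.441947 × 100 = 76.00

76.00%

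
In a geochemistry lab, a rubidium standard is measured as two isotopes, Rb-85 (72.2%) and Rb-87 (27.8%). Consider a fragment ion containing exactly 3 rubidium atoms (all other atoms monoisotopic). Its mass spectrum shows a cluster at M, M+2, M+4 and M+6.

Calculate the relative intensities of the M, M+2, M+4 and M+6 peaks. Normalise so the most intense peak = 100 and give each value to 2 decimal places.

Each Rb atom is independently Rb-85 (p = 0.722) or Rb-87 (q = 0.278); the cluster is the binomial expansion (p + q)^3.
P(M) = 0.722^3 = 0.376367
P(M+2) = 3 × 0.722^2 × 0.278^1 = 0.434751
P(M+4) = 3 × 0.722^1 × 0.278^2 = 0.167397
P(M+6) = 0.278^3 = 0.021485
The M+2 peak is largest (0.434751); scaling to 100 gives 86.57 : 100.00 : 38.50 : 4.94.

86.57 : 100.00 : 38.50 : 4.94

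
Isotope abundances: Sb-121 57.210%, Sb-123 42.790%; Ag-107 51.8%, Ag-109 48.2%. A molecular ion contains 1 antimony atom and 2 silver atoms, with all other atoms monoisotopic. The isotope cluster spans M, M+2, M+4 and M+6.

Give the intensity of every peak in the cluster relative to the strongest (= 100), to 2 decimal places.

Antimony pattern (n=1): 0.5721 : 0.4279
Silver pattern (n=2): 0.268324 : 0.499352 : 0.232324
Convolve the two distributions (both contribute in 2-u steps):
  M: 0.5721×0.268324 = 0.153508
  M+2: 0.5721×0.499352 + 0.4279×0.268324 = 0.400495
  M+4: 0.5721×0.232324 + 0.4279×0.499352 = 0.346585
  M+6: 0.4279×0.232324 = 0.099411
Scale to base peak (0.400495) = 100: 38.33 : 100.00 : 86.54 : 24.82

38.33 : 100.00 : 86.54 : 24.82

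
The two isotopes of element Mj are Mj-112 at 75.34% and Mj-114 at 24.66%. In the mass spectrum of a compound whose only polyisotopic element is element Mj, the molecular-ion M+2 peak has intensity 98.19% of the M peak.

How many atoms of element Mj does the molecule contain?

3

With n Mj atoms, P(M+2)/P(M) = C(n,1)·p^(n−1)q / p^n = n·q/p = n · 0.2466/0.7534.
n = 0.9819 × 0.7534/0.2466 = 3.00 ≈ 3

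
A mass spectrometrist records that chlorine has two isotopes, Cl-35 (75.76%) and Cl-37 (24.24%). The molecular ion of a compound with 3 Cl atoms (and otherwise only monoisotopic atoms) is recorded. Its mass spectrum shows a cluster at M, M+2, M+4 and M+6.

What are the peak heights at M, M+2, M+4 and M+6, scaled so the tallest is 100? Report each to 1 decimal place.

Each Cl atom is independently Cl-35 (p = 0.7576) or Cl-37 (q = 0.2424); the cluster is the binomial expansion (p + q)^3.
P(M) = 0.7576^3 = 0.434830
P(M+2) = 3 × 0.7576^2 × 0.2424^1 = 0.417382
P(M+4) = 3 × 0.7576^1 × 0.2424^2 = 0.133545
P(M+6) = 0.2424^3 = 0.014243
The M peak is largest (0.434830); scaling to 100 gives 100.0 : 96.0 : 30.7 : 3.3.

100.0 : 96.0 : 30.7 : 3.3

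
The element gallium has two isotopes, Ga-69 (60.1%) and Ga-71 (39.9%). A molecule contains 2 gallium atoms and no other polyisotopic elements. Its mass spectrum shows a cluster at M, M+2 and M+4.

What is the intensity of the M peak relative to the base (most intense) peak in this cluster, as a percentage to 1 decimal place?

75.3%

Term probabilities: M 0.3612, M+2 0.4796, M+4 0.1592. Base peak = M+2.
P(M+2) = C(2,1) × 0.601^1 × 0.399^1 = 2 × 0.6010 × 0.3990 = 0.479598 (base)
P(M) = C(2,0) × 0.601^2 × 0.399^0 = 1 × 0.361201 × 1.0000 = 0.361201
Relative intensity = 0.361201 / 0.479598 × 100 = 75.3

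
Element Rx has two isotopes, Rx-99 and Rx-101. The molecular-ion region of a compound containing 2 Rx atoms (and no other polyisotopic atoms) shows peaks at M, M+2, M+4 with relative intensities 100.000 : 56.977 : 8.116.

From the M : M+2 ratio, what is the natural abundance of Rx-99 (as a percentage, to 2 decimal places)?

Write p for the Rx-99 fraction. I(M+2)/I(M) = [C(2,1)·p^1·(1−p)] / p^2 = 2·(1−p)/p = 56.977/100.000 = 0.5698
(1−p)/p = 0.5698/2 = 0.2849  ⇒  p = 1/(1 + 0.2849) = 0.7783
Rx-99: 77.83%, Rx-101: 22.17%.

77.83%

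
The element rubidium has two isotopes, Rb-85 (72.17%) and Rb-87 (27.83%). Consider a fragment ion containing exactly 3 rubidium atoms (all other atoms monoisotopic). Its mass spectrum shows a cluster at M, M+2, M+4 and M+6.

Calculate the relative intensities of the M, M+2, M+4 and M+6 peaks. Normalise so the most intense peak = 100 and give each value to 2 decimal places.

The 3 Rb atoms are independent, so intensities follow the terms of (0.7217 + 0.2783)^3.
P(M) = 0.7217^3 = 0.375898
P(M+2) = 3 × 0.7217^2 × 0.2783^1 = 0.434858
P(M+4) = 3 × 0.7217^1 × 0.2783^2 = 0.167689
P(M+6) = 0.2783^3 = 0.021555
The M+2 peak is largest (0.434858); scaling to 100 gives 86.44 : 100.00 : 38.56 : 4.96.

86.44 : 100.00 : 38.56 : 4.96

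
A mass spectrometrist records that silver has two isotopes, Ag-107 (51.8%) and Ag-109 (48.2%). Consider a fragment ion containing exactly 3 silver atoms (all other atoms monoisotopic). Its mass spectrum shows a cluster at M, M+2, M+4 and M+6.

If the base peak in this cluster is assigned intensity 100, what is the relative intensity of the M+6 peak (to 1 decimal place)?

28.9

(0.518 + 0.482)^3 gives M 0.1390, M+2 0.3880, M+4 0.3610, M+6 0.1120; the largest is M+2.
P(M+2) = C(3,1) × 0.518^2 × 0.482^1 = 3 × 0.268324 × 0.4820 = 0.387997 (base)
P(M+6) = C(3,3) × 0.518^0 × 0.482^3 = 1 × 1.0000 × 0.11198017 = 0.111980
Relative intensity = 0.111980 / 0.387997 × 100 = 28.9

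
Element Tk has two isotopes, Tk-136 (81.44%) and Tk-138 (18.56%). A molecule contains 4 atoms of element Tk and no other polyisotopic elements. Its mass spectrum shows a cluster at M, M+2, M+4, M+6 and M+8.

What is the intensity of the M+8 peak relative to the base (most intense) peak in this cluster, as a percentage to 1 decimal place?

0.3%

Binomial terms of (0.8144 + 0.1856)^4: M 0.4399, M+2 0.4010, M+4 0.1371, M+6 0.0208, M+8 0.0012 → M is the base peak.
P(M) = C(4,0) × 0.8144^4 × 0.1856^0 = 1 × 0.43989706 × 1.0000 = 0.439897 (base)
P(M+8) = C(4,4) × 0.8144^0 × 0.1856^4 = 1 × 1.0000 × 0.00118662 = 0.001187
Relative intensity = 0.001187 / 0.439897 × 100 = 0.3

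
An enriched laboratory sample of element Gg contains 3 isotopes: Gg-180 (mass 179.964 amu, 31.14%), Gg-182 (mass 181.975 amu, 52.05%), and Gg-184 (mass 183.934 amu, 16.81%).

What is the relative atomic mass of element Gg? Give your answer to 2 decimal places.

181.68 amu

The abundance-weighted mean is 0.3114 × 179.964 + 0.5205 × 181.975 + 0.1681 × 183.934
= 56.0408 + 94.7180 + 30.9193 = 181.6781 amu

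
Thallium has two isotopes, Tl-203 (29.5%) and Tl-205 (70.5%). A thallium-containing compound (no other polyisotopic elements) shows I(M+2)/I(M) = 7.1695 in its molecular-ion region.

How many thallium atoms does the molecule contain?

3

The M+2/M ratio from n Tl atoms is n · q/p = n · 0.705/0.295.
n = 7.1695 × 0.295/0.705 = 3.00 ≈ 3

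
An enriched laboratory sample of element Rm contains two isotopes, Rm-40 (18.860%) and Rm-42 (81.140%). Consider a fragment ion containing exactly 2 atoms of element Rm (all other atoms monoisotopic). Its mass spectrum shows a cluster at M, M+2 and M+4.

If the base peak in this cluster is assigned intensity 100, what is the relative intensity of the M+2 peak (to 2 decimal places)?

(0.18860 + 0.81140)^2 gives M 0.0356, M+2 0.3061, M+4 0.6584; the largest is M+4.
P(M+4) = C(2,2) × 0.18860^0 × 0.81140^2 = 1 × 1.0000 × 0.65836996 = 0.658370 (base)
P(M+2) = C(2,1) × 0.18860^1 × 0.81140^1 = 2 × 0.1886 × 0.8114 = 0.306060
Relative intensity = 0.306060 / 0.658370 × 100 = 46.49

46.49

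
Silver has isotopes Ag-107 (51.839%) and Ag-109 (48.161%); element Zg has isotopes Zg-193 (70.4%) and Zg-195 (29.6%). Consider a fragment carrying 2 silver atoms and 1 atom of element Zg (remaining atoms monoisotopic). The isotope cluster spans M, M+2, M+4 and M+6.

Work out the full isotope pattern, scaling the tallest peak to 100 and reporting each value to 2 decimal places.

43.89 : 100.00 : 72.17 : 15.93

Silver pattern (n=2): 0.26872819 : 0.49932362 : 0.23194819
Element Zg pattern (n=1): 0.7040 : 0.2960
Convolve the two distributions (both contribute in 2-u steps):
  M: 0.26872819×0.7040 = 0.189185
  M+2: 0.26872819×0.2960 + 0.49932362×0.7040 = 0.431067
  M+4: 0.49932362×0.2960 + 0.23194819×0.7040 = 0.311091
  M+6: 0.23194819×0.2960 = 0.068657
Scale to base peak (0.431067) = 100: 43.89 : 100.00 : 72.17 : 15.93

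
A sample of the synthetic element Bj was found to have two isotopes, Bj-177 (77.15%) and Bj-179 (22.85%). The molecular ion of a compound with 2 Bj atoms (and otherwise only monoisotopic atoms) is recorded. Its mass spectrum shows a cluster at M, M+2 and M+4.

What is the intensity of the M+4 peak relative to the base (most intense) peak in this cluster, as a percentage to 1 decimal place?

8.8%

(0.7715 + 0.2285)^2 gives M 0.5952, M+2 0.3526, M+4 0.0522; the largest is M.
P(M) = C(2,0) × 0.7715^2 × 0.2285^0 = 1 × 0.59521225 × 1.0000 = 0.595212 (base)
P(M+4) = C(2,2) × 0.7715^0 × 0.2285^2 = 1 × 1.0000 × 0.05221225 = 0.052212
Relative intensity = 0.052212 / 0.595212 × 100 = 8.8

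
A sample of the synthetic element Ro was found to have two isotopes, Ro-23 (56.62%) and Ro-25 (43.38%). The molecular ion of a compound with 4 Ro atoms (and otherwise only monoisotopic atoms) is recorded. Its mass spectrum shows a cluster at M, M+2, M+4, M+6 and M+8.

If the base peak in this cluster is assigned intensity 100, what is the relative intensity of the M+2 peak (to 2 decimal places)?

87.01

Binomial terms of (0.5662 + 0.4338)^4: M 0.1028, M+2 0.3150, M+4 0.3620, M+6 0.1849, M+8 0.0354 → M+4 is the base peak.
P(M+4) = C(4,2) × 0.5662^2 × 0.4338^2 = 6 × 0.32058244 × 0.18818244 = 0.361968 (base)
P(M+2) = C(4,1) × 0.5662^3 × 0.4338^1 = 4 × 0.18151378 × 0.4338 = 0.314963
Relative intensity = 0.314963 / 0.361968 × 100 = 87.01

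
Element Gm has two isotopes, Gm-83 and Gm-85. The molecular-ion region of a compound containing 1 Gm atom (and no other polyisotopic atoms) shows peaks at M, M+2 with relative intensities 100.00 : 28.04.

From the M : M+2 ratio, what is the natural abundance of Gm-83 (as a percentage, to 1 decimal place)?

78.1%

If p is the fraction of Gm that is Gm-83, then I(M+2)/I(M) = [C(1,1)·p^0·(1−p)] / p^1 = 1·(1−p)/p = 28.04/100.00 = 0.2804
(1−p)/p = 0.2804/1 = 0.2804  ⇒  p = 1/(1 + 0.2804) = 0.7810
Gm-83: 78.1%, Gm-85: 21.9%.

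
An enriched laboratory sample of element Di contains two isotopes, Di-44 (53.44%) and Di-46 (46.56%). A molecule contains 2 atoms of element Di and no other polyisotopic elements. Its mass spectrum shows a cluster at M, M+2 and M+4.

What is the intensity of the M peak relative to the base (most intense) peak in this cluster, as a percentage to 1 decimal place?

Term probabilities: M 0.2856, M+2 0.4976, M+4 0.2168. Base peak = M+2.
P(M+2) = C(2,1) × 0.5344^1 × 0.4656^1 = 2 × 0.5344 × 0.4656 = 0.497633 (base)
P(M) = C(2,0) × 0.5344^2 × 0.4656^0 = 1 × 0.28558336 × 1.0000 = 0.285583
Relative intensity = 0.285583 / 0.497633 × 100 = 57.4

57.4%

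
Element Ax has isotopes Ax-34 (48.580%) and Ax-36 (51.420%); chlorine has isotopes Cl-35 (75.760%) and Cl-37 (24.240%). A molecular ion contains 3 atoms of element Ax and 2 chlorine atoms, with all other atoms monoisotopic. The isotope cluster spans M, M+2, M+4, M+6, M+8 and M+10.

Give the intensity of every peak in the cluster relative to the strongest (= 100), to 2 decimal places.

18.20 : 69.43 : 100.00 : 66.63 : 20.07 : 2.21

Element Ax pattern (n=3): 0.1146496 : 0.36405613 : 0.38533895 : 0.13595532
Chlorine pattern (n=2): 0.57395776 : 0.36728448 : 0.05875776
Convolve the two distributions (both contribute in 2-u steps):
  M: 0.1146496×0.57395776 = 0.065804
  M+2: 0.1146496×0.36728448 + 0.36405613×0.57395776 = 0.251062
  M+4: 0.1146496×0.05875776 + 0.36405613×0.36728448 + 0.38533895×0.57395776 = 0.361617
  M+6: 0.36405613×0.05875776 + 0.38533895×0.36728448 + 0.13595532×0.57395776 = 0.240953
  M+8: 0.38533895×0.05875776 + 0.13595532×0.36728448 = 0.072576
  M+10: 0.13595532×0.05875776 = 0.007988
Scale to base peak (0.361617) = 100: 18.20 : 69.43 : 100.00 : 66.63 : 20.07 : 2.21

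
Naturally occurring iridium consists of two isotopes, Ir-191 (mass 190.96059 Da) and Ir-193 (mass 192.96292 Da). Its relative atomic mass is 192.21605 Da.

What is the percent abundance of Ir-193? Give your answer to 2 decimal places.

With x = fraction of Ir-191 (so Ir-193 is 1 − x):
190.96059·x + 192.96292·(1 − x) = 192.21605
(190.96059 − 192.96292)·x = 192.21605 − 192.96292
x = -0.74687 / -2.00233 = 0.37300 → 37.30% Ir-191, 62.70% Ir-193.

62.70%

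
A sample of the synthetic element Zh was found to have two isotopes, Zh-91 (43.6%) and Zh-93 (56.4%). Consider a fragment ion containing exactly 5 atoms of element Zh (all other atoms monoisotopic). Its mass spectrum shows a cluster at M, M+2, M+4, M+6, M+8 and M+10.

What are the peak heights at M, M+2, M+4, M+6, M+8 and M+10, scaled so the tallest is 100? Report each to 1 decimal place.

The 5 Zh atoms are independent, so intensities follow the terms of (0.436 + 0.564)^5.
P(M) = 0.436^5 = 0.015756
P(M+2) = 5 × 0.436^4 × 0.564^1 = 0.101905
P(M+4) = 10 × 0.436^3 × 0.564^2 = 0.263644
P(M+6) = 10 × 0.436^2 × 0.564^3 = 0.341044
P(M+8) = 5 × 0.436^1 × 0.564^4 = 0.220583
P(M+10) = 0.564^5 = 0.057068
The M+6 peak is largest (0.341044); scaling to 100 gives 4.6 : 29.9 : 77.3 : 100.0 : 64.7 : 16.7.

4.6 : 29.9 : 77.3 : 100.0 : 64.7 : 16.7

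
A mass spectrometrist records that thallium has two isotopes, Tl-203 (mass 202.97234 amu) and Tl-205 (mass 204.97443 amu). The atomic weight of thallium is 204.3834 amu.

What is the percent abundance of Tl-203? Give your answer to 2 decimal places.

Let x be the fractional abundance of Tl-203; then Tl-205 has abundance 1 − x.
202.97234·x + 204.97443·(1 − x) = 204.3834
(202.97234 − 204.97443)·x = 204.3834 − 204.97443
x = -0.59103 / -2.00209 = 0.29521 → 29.52% Tl-203, 70.48% Tl-205.

29.52%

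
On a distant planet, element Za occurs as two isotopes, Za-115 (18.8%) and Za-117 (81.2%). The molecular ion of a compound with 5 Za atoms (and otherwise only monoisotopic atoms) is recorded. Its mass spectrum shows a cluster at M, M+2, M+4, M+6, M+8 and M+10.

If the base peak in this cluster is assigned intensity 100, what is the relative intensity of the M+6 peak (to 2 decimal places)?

46.31

(0.188 + 0.812)^5 gives M 0.0002, M+2 0.0051, M+4 0.0438, M+6 0.1892, M+8 0.4087, M+10 0.3530; the largest is M+8.
P(M+8) = C(5,4) × 0.188^1 × 0.812^4 = 5 × 0.1880 × 0.43473451 = 0.408650 (base)
P(M+6) = C(5,3) × 0.188^2 × 0.812^3 = 10 × 0.035344 × 0.53538733 = 0.189227
Relative intensity = 0.189227 / 0.408650 × 100 = 46.31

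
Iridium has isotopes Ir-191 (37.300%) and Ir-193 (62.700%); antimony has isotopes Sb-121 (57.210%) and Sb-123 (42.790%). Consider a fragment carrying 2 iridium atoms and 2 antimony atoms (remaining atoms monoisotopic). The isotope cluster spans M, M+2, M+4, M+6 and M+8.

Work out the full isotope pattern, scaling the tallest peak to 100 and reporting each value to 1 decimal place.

Iridium pattern (n=2): 0.139129 : 0.467742 : 0.393129
Antimony pattern (n=2): 0.32729841 : 0.48960318 : 0.18309841
Convolve the two distributions (both contribute in 2-u steps):
  M: 0.139129×0.32729841 = 0.045537
  M+2: 0.139129×0.48960318 + 0.467742×0.32729841 = 0.221209
  M+4: 0.139129×0.18309841 + 0.467742×0.48960318 + 0.393129×0.32729841 = 0.383153
  M+6: 0.467742×0.18309841 + 0.393129×0.48960318 = 0.278120
  M+8: 0.393129×0.18309841 = 0.071981
Scale to base peak (0.383153) = 100: 11.9 : 57.7 : 100.0 : 72.6 : 18.8

11.9 : 57.7 : 100.0 : 72.6 : 18.8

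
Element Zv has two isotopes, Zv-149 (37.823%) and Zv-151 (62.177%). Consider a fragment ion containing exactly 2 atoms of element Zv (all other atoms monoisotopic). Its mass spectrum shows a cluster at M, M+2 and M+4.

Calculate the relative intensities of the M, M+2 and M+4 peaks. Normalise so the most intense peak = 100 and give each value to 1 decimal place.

The 2 Zv atoms are independent, so intensities follow the terms of (0.37823 + 0.62177)^2.
P(M) = 0.37823^2 = 0.143058
P(M+2) = 2 × 0.37823^1 × 0.62177^1 = 0.470344
P(M+4) = 0.62177^2 = 0.386598
The M+2 peak is largest (0.470344); scaling to 100 gives 30.4 : 100.0 : 82.2.

30.4 : 100.0 : 82.2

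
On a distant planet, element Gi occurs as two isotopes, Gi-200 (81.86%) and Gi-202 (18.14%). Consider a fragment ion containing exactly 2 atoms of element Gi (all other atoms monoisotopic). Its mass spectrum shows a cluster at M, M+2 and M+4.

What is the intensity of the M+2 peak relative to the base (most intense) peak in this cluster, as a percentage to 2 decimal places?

(0.8186 + 0.1814)^2 gives M 0.6701, M+2 0.2970, M+4 0.0329; the largest is M.
P(M) = C(2,0) × 0.8186^2 × 0.1814^0 = 1 × 0.67010596 × 1.0000 = 0.670106 (base)
P(M+2) = C(2,1) × 0.8186^1 × 0.1814^1 = 2 × 0.8186 × 0.1814 = 0.296988
Relative intensity = 0.296988 / 0.670106 × 100 = 44.32

44.32%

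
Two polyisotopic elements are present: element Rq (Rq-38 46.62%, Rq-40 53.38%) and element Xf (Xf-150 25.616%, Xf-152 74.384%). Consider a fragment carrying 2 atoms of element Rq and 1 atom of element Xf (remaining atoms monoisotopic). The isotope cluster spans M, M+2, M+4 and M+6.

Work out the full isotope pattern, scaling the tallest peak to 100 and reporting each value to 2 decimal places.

Element Rq pattern (n=2): 0.21734244 : 0.49771512 : 0.28494244
Element Xf pattern (n=1): 0.25616 : 0.74384
Convolve the two distributions (both contribute in 2-u steps):
  M: 0.21734244×0.25616 = 0.055674
  M+2: 0.21734244×0.74384 + 0.49771512×0.25616 = 0.289163
  M+4: 0.49771512×0.74384 + 0.28494244×0.25616 = 0.443211
  M+6: 0.28494244×0.74384 = 0.211952
Scale to base peak (0.443211) = 100: 12.56 : 65.24 : 100.00 : 47.82

12.56 : 65.24 : 100.00 : 47.82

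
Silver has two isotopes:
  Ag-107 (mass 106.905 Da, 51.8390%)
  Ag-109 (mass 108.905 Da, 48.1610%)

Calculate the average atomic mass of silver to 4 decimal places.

107.8682 Da

The abundance-weighted mean is 0.518390 × 106.905 + 0.481610 × 108.905
= 55.41848 + 52.44974 = 107.86822 Da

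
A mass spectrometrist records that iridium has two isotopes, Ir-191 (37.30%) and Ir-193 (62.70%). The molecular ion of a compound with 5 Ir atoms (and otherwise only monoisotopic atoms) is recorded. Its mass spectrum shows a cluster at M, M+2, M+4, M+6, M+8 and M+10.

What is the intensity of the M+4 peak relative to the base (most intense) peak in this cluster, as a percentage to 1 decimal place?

59.5%

Binomial terms of (0.3730 + 0.6270)^5: M 0.0072, M+2 0.0607, M+4 0.2040, M+6 0.3429, M+8 0.2882, M+10 0.0969 → M+6 is the base peak.
P(M+6) = C(5,3) × 0.3730^2 × 0.6270^3 = 10 × 0.139129 × 0.24649188 = 0.342942 (base)
P(M+4) = C(5,2) × 0.3730^3 × 0.6270^2 = 10 × 0.05189512 × 0.393129 = 0.204015
Relative intensity = 0.204015 / 0.342942 × 100 = 59.5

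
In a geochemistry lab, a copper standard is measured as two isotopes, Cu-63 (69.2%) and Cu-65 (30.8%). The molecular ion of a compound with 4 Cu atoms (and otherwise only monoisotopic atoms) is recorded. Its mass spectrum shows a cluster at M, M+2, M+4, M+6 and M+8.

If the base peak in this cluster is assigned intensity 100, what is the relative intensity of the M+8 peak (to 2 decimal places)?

(0.692 + 0.308)^4 gives M 0.2293, M+2 0.4083, M+4 0.2726, M+6 0.0809, M+8 0.0090; the largest is M+2.
P(M+2) = C(4,1) × 0.692^3 × 0.308^1 = 4 × 0.33137389 × 0.3080 = 0.408253 (base)
P(M+8) = C(4,4) × 0.692^0 × 0.308^4 = 1 × 1.0000 × 0.00899918 = 0.008999
Relative intensity = 0.008999 / 0.408253 × 100 = 2.20

2.20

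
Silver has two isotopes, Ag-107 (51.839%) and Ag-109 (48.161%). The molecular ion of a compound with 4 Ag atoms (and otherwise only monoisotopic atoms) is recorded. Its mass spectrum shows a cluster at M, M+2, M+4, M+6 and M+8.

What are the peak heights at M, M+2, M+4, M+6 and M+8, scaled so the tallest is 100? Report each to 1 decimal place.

19.3 : 71.8 : 100.0 : 61.9 : 14.4

Each Ag atom is independently Ag-107 (p = 0.51839) or Ag-109 (q = 0.48161); the cluster is the binomial expansion (p + q)^4.
P(M) = 0.51839^4 = 0.072215
P(M+2) = 4 × 0.51839^3 × 0.48161^1 = 0.268365
P(M+4) = 6 × 0.51839^2 × 0.48161^2 = 0.373986
P(M+6) = 4 × 0.51839^1 × 0.48161^3 = 0.231634
P(M+8) = 0.48161^4 = 0.053800
The M+4 peak is largest (0.373986); scaling to 100 gives 19.3 : 71.8 : 100.0 : 61.9 : 14.4.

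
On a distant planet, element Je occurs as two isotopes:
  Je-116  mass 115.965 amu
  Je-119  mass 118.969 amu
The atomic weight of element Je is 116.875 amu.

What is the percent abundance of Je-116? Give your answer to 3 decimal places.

Writing the weighted mean with unknown fraction x of Je-116:
115.965·x + 118.969·(1 − x) = 116.875
(115.965 − 118.969)·x = 116.875 − 118.969
x = -2.094 / -3.004 = 0.69707 → 69.707% Je-116, 30.293% Je-119.

69.707%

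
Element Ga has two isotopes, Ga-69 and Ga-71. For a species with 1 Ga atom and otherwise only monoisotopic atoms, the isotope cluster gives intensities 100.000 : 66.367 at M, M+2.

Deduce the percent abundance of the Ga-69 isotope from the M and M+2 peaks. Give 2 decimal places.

Let p = fractional abundance of Ga-69. I(M+2)/I(M) = [C(1,1)·p^0·(1−p)] / p^1 = 1·(1−p)/p = 66.367/100.000 = 0.6637
(1−p)/p = 0.6637/1 = 0.6637  ⇒  p = 1/(1 + 0.6637) = 0.6011
Ga-69: 60.11%, Ga-71: 39.89%.

60.11%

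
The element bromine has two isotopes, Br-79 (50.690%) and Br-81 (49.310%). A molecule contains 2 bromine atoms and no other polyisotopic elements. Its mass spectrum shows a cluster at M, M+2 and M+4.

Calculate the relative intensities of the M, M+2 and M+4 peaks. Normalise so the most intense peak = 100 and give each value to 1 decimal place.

Expanding (0.50690 + 0.49310)^2:
P(M) = 0.50690^2 = 0.256948
P(M+2) = 2 × 0.50690^1 × 0.49310^1 = 0.499905
P(M+4) = 0.49310^2 = 0.243148
The M+2 peak is largest (0.499905); scaling to 100 gives 51.4 : 100.0 : 48.6.

51.4 : 100.0 : 48.6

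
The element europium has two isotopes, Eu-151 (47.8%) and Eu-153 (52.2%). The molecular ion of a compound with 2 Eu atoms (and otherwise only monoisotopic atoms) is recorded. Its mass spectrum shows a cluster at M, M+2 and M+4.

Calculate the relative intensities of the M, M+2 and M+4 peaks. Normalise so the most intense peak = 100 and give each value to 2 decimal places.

The 2 Eu atoms are independent, so intensities follow the terms of (0.478 + 0.522)^2.
P(M) = 0.478^2 = 0.228484
P(M+2) = 2 × 0.478^1 × 0.522^1 = 0.499032
P(M+4) = 0.522^2 = 0.272484
The M+2 peak is largest (0.499032); scaling to 100 gives 45.79 : 100.00 : 54.60.

45.79 : 100.00 : 54.60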